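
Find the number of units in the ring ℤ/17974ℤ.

7560

Prime factorization: 17974 = 2 · 11 · 19 · 43.
φ(2) = 2 − 1 = 1.
φ(11) = 11 − 1 = 10.
φ(19) = 19 − 1 = 18.
φ(43) = 43 − 1 = 42.
φ(17974) = 1 × 10 × 18 × 42 = 7560.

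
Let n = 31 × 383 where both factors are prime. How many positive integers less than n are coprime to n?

11460

φ(n) = (p − 1)(q − 1) = (31−1)(383−1) = 30·382 = 11460.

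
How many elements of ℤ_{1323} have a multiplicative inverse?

First factor: 1323 = 3**3 · 7**2.
φ(1323) = 1323 · (1 − 1/3) · (1 − 1/7)
       = 1323 · 12/21 = 756.

756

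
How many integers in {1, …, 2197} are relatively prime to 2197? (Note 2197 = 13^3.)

φ(13^3) = 13^3 − 13^2 = 2197 − 169 = 2028.

2028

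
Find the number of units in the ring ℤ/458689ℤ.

Prime factorization: 458689 = 7^2 * 11 * 23 * 37.
φ(7^2) = 7^1·(7−1) = 7·6 = 42.
φ(11) = 11 − 1 = 10.
φ(23) = 23 − 1 = 22.
φ(37) = 37 − 1 = 36.
φ(458689) = 42 × 10 × 22 × 36 = 332640.

332640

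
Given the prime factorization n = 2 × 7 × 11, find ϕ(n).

φ(2) = 2 − 1 = 1.
φ(7) = 7 − 1 = 6.
φ(11) = 11 − 1 = 10.
Multiply: 1 · 6 · 10 = 60.

60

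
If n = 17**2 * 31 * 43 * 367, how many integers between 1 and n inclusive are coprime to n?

125435520

φ(141381979) = 141381979 · (1 − 1/17) · (1 − 1/31) · (1 − 1/43) · (1 − 1/367)
       = 141381979 · 7378560/8316587 = 125435520.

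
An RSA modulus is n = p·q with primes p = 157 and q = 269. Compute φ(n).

φ(42233) = 42233 · (1 − 1/157) · (1 − 1/269)
       = 42233 · 41808/42233 = 41808.

41808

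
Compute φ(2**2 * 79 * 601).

93600

φ(189916) = 189916 · (1 − 1/2) · (1 − 1/79) · (1 − 1/601)
       = 189916 · 46800/94958 = 93600.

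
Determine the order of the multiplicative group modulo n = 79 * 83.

6396

φ(6557) = 6557 · (1 − 1/79) · (1 − 1/83)
       = 6557 · 6396/6557 = 6396.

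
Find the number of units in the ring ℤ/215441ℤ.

177408

Factor 215441: 215441 = 17 × 19 × 23 × 29.
φ(17) = 17 − 1 = 16.
φ(19) = 19 − 1 = 18.
φ(23) = 23 − 1 = 22.
φ(29) = 29 − 1 = 28.
Multiply: 16 · 18 · 22 · 28 = 177408.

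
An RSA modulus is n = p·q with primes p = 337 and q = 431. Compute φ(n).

144480

For distinct primes, φ(pq) = (p−1)(q−1) = 336 × 430 = 144480.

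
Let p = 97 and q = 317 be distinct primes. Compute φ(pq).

30336

φ(30749) = 30749 · (1 − 1/97) · (1 − 1/317)
       = 30749 · 30336/30749 = 30336.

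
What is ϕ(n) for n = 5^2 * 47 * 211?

φ(247925) = 247925 · (1 − 1/5) · (1 − 1/47) · (1 − 1/211)
       = 247925 · 38640/49585 = 193200.

193200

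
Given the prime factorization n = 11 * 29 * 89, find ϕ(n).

24640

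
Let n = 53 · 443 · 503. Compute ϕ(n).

φ(11809937) = 11809937 · (1 − 1/53) · (1 − 1/443) · (1 − 1/503)
       = 11809937 · 11537968/11809937 = 11537968.

11537968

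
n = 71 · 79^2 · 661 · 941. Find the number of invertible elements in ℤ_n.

φ(275615485111) = 275615485111 · (1 − 1/71) · (1 − 1/79) · (1 − 1/661) · (1 − 1/941)
       = 275615485111 · 3387384000/3488803609 = 267603336000.

267603336000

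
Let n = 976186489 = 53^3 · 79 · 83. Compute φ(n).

934250928

φ(976186489) = 976186489 · (1 − 1/53) · (1 − 1/79) · (1 − 1/83)
       = 976186489 · 332592/347521 = 934250928.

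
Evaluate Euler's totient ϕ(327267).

190080

Prime factorization: 327267 = 3**3 · 17 · 23 · 31.
φ(3^3) = 3^3 − 3^2 = 27 − 9 = 18.
φ(17) = 17 − 1 = 16.
φ(23) = 23 − 1 = 22.
φ(31) = 31 − 1 = 30.
Since φ is multiplicative, φ(327267) = 18 · 16 · 22 · 30 = 190080.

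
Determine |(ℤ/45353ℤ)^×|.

32400

45353 = 7 · 11 · 19 · 31.
φ(7) = 7 − 1 = 6.
φ(11) = 11 − 1 = 10.
φ(19) = 19 − 1 = 18.
φ(31) = 31 − 1 = 30.
Since φ is multiplicative, φ(45353) = 6 · 10 · 18 · 30 = 32400.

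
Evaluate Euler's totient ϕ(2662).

1210

Prime factorization: 2662 = 2 · 11**3.
φ(2) = 2 − 1 = 1.
φ(11^3) = 11^3 − 11^2 = 1331 − 121 = 1210.
φ(2662) = 1 × 1210 = 1210.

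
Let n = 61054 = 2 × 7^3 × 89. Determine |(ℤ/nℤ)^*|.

25872

φ(2) = 2 − 1 = 1.
φ(7^3) = 7^3 − 7^2 = 343 − 49 = 294.
φ(89) = 89 − 1 = 88.
Multiply: 1 · 294 · 88 = 25872.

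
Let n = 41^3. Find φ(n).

67240

φ(41^3) = 41^2·(41−1) = 1681·40 = 67240.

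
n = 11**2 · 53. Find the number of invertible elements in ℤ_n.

5720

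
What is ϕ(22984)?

9984

First factor: 22984 = 2^3 × 13^2 × 17.
φ(22984) = 22984 · (1 − 1/2) · (1 − 1/13) · (1 − 1/17)
       = 22984 · 192/442 = 9984.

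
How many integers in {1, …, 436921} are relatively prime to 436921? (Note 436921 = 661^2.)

436260

φ(436921) = 436921 · (1 − 1/661)
       = 436921 · 660/661 = 436260.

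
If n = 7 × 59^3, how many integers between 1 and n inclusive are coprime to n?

φ(7) = 7 − 1 = 6.
φ(59^3) = 59^3 − 59^2 = 205379 − 3481 = 201898.
φ(1437653) = 6 × 201898 = 1211388.

1211388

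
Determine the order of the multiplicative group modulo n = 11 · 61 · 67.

φ(11) = 11 − 1 = 10.
φ(61) = 61 − 1 = 60.
φ(67) = 67 − 1 = 66.
φ(44957) = 10 × 60 × 66 = 39600.

39600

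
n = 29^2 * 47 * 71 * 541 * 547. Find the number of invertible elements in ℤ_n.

φ(830494563559) = 830494563559 · (1 − 1/29) · (1 − 1/47) · (1 − 1/71) · (1 − 1/541) · (1 − 1/547)
       = 830494563559 · 26582774400/28637743571 = 770900457600.

770900457600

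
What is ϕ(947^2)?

φ(896809) = 896809 · (1 − 1/947)
       = 896809 · 946/947 = 895862.

895862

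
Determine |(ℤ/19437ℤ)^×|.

Prime factorization: 19437 = 3 × 11 × 19 × 31.
φ(19437) = 19437 · (1 − 1/3) · (1 − 1/11) · (1 − 1/19) · (1 − 1/31)
       = 19437 · 10800/19437 = 10800.

10800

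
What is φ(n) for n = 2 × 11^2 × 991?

108900

φ(239822) = 239822 · (1 − 1/2) · (1 − 1/11) · (1 − 1/991)
       = 239822 · 9900/21802 = 108900.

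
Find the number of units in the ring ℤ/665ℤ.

432

First factor: 665 = 5 · 7 · 19.
φ(5) = 5 − 1 = 4.
φ(7) = 7 − 1 = 6.
φ(19) = 19 − 1 = 18.
Multiply: 4 · 6 · 18 = 432.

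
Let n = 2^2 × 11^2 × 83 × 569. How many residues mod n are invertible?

10246720

φ(2^2) = 2^2 − 2^1 = 4 − 2 = 2.
φ(11^2) = 11^2 − 11^1 = 121 − 11 = 110.
φ(83) = 83 − 1 = 82.
φ(569) = 569 − 1 = 568.
φ(22857868) = 2 × 110 × 82 × 568 = 10246720.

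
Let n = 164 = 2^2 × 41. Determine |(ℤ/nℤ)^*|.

φ(164) = 164 · (1 − 1/2) · (1 − 1/41)
       = 164 · 40/82 = 80.

80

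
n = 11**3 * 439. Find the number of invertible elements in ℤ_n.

φ(584309) = 584309 · (1 − 1/11) · (1 − 1/439)
       = 584309 · 4380/4829 = 529980.

529980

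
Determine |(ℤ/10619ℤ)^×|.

8640

First factor: 10619 = 7 × 37 × 41.
φ(10619) = 10619 · (1 − 1/7) · (1 − 1/37) · (1 − 1/41)
       = 10619 · 8640/10619 = 8640.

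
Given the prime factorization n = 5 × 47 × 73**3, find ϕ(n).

70598592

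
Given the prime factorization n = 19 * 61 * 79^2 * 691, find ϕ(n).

φ(19) = 19 − 1 = 18.
φ(61) = 61 − 1 = 60.
φ(79^2) = 79^1·(79−1) = 79·78 = 6162.
φ(691) = 691 − 1 = 690.
Since φ is multiplicative, φ(4998223429) = 18 · 60 · 6162 · 690 = 4591922400.

4591922400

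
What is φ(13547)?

First factor: 13547 = 19 * 23 * 31.
φ(13547) = 13547 · (1 − 1/19) · (1 − 1/23) · (1 − 1/31)
       = 13547 · 11880/13547 = 11880.

11880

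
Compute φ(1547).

First factor: 1547 = 7 × 13 × 17.
φ(1547) = 1547 · (1 − 1/7) · (1 − 1/13) · (1 − 1/17)
       = 1547 · 1152/1547 = 1152.

1152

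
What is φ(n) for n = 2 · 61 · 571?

34200

φ(69662) = 69662 · (1 − 1/2) · (1 − 1/61) · (1 − 1/571)
       = 69662 · 34200/69662 = 34200.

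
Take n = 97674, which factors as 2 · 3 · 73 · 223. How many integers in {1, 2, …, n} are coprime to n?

φ(2) = 2 − 1 = 1.
φ(3) = 3 − 1 = 2.
φ(73) = 73 − 1 = 72.
φ(223) = 223 − 1 = 222.
Multiply: 1 · 2 · 72 · 222 = 31968.

31968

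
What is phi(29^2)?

812

φ(841) = 841 · (1 − 1/29)
       = 841 · 28/29 = 812.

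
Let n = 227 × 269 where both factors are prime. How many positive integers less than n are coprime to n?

60568

φ(n) = (p − 1)(q − 1) = (227−1)(269−1) = 226·268 = 60568.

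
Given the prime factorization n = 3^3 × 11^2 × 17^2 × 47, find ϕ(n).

24773760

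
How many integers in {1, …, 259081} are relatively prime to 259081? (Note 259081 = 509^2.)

258572

φ(509^2) = 509^1·(509−1) = 509·508 = 258572.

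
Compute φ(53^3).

φ(148877) = 148877 · (1 − 1/53)
       = 148877 · 52/53 = 146068.

146068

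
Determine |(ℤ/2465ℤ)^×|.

1792

2465 = 5 * 17 * 29.
φ(5) = 5 − 1 = 4.
φ(17) = 17 − 1 = 16.
φ(29) = 29 − 1 = 28.
Since φ is multiplicative, φ(2465) = 4 · 16 · 28 = 1792.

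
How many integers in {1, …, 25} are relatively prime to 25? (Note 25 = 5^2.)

φ(5^2) = 5^1·(5−1) = 5·4 = 20.

20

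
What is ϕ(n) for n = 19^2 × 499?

φ(19^2) = 19^1·(19−1) = 19·18 = 342.
φ(499) = 499 − 1 = 498.
φ(180139) = 342 × 498 = 170316.

170316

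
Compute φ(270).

72

Prime factorization: 270 = 2 × 3**3 × 5.
φ(270) = 270 · (1 − 1/2) · (1 − 1/3) · (1 − 1/5)
       = 270 · 8/30 = 72.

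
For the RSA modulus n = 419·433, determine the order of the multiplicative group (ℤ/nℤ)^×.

φ(419) = 419 − 1 = 418.
φ(433) = 433 − 1 = 432.
Since φ is multiplicative, φ(181427) = 418 · 432 = 180576.

180576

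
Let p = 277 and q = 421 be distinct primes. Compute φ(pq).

115920

φ(277) = 277 − 1 = 276.
φ(421) = 421 − 1 = 420.
φ(116617) = 276 × 420 = 115920.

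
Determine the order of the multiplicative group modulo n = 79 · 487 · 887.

33586488

φ(79) = 79 − 1 = 78.
φ(487) = 487 − 1 = 486.
φ(887) = 887 − 1 = 886.
Multiply: 78 · 486 · 886 = 33586488.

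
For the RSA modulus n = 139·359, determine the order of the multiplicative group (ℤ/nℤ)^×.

49404

φ(139) = 139 − 1 = 138.
φ(359) = 359 − 1 = 358.
φ(49901) = 138 × 358 = 49404.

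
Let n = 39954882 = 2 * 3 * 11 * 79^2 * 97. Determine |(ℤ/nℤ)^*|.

11831040

φ(39954882) = 39954882 · (1 − 1/2) · (1 − 1/3) · (1 − 1/11) · (1 − 1/79) · (1 − 1/97)
       = 39954882 · 149760/505758 = 11831040.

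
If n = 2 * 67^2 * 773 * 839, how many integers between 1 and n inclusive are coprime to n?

2860750992

φ(5822654966) = 5822654966 · (1 − 1/2) · (1 − 1/67) · (1 − 1/773) · (1 − 1/839)
       = 5822654966 · 42697776/86905298 = 2860750992.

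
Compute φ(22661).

20160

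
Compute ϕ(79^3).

φ(493039) = 493039 · (1 − 1/79)
       = 493039 · 78/79 = 486798.

486798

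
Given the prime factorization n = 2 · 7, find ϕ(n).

φ(14) = 14 · (1 − 1/2) · (1 − 1/7)
       = 14 · 6/14 = 6.

6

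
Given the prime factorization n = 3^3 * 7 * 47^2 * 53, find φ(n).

12141792

φ(22127553) = 22127553 · (1 − 1/3) · (1 − 1/7) · (1 − 1/47) · (1 − 1/53)
       = 22127553 · 28704/52311 = 12141792.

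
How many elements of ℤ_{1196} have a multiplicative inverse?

528

Prime factorization: 1196 = 2**2 * 13 * 23.
φ(2^2) = 2^1·(2−1) = 2·1 = 2.
φ(13) = 13 − 1 = 12.
φ(23) = 23 − 1 = 22.
φ(1196) = 2 × 12 × 22 = 528.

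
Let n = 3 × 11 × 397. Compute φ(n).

7920

φ(13101) = 13101 · (1 − 1/3) · (1 − 1/11) · (1 − 1/397)
       = 13101 · 7920/13101 = 7920.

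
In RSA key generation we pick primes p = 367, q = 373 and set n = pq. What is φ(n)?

For distinct primes, φ(pq) = (p−1)(q−1) = 366 × 372 = 136152.

136152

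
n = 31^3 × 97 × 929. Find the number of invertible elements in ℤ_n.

φ(31^3) = 31^2·(31−1) = 961·30 = 28830.
φ(97) = 97 − 1 = 96.
φ(929) = 929 − 1 = 928.
Since φ is multiplicative, φ(2684556383) = 28830 · 96 · 928 = 2568407040.

2568407040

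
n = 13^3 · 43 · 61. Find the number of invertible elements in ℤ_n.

5110560

φ(5762731) = 5762731 · (1 − 1/13) · (1 − 1/43) · (1 − 1/61)
       = 5762731 · 30240/34099 = 5110560.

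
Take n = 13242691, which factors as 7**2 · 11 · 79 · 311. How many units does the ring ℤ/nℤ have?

10155600

φ(7^2) = 7^2 − 7^1 = 49 − 7 = 42.
φ(11) = 11 − 1 = 10.
φ(79) = 79 − 1 = 78.
φ(311) = 311 − 1 = 310.
φ(13242691) = 42 × 10 × 78 × 310 = 10155600.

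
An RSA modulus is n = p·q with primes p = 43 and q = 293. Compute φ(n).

φ(pq) = (p−1)(q−1) = 42 · 292 = 12264.

12264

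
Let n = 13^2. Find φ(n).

156

φ(13^2) = 13^1·(13−1) = 13·12 = 156.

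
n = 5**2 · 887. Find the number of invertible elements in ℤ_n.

17720

φ(22175) = 22175 · (1 − 1/5) · (1 − 1/887)
       = 22175 · 3544/4435 = 17720.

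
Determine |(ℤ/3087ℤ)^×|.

1764

First factor: 3087 = 3^2 · 7^3.
φ(3^2) = 3^1·(3−1) = 3·2 = 6.
φ(7^3) = 7^2·(7−1) = 49·6 = 294.
Since φ is multiplicative, φ(3087) = 6 · 294 = 1764.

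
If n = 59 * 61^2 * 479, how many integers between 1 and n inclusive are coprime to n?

101469840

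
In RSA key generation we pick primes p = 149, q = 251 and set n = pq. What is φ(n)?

φ(pq) = (p−1)(q−1) = 148 · 250 = 37000.

37000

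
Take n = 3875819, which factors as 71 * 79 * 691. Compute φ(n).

3767400

φ(71) = 71 − 1 = 70.
φ(79) = 79 − 1 = 78.
φ(691) = 691 − 1 = 690.
φ(3875819) = 70 × 78 × 690 = 3767400.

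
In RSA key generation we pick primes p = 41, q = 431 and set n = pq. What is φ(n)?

17200

φ(41) = 41 − 1 = 40.
φ(431) = 431 − 1 = 430.
Multiply: 40 · 430 = 17200.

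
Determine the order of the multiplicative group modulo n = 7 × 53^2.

16536

φ(7) = 7 − 1 = 6.
φ(53^2) = 53^2 − 53^1 = 2809 − 53 = 2756.
Multiply: 6 · 2756 = 16536.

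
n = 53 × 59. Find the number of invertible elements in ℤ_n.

φ(53) = 53 − 1 = 52.
φ(59) = 59 − 1 = 58.
Multiply: 52 · 58 = 3016.

3016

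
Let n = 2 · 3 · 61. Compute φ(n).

120

φ(2) = 2 − 1 = 1.
φ(3) = 3 − 1 = 2.
φ(61) = 61 − 1 = 60.
Since φ is multiplicative, φ(366) = 1 · 2 · 60 = 120.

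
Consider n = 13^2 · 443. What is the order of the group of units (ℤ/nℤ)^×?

φ(13^2) = 13^1·(13−1) = 13·12 = 156.
φ(443) = 443 − 1 = 442.
Since φ is multiplicative, φ(74867) = 156 · 442 = 68952.

68952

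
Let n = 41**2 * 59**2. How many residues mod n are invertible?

5612080

φ(5851561) = 5851561 · (1 − 1/41) · (1 − 1/59)
       = 5851561 · 2320/2419 = 5612080.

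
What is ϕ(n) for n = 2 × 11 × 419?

4180

φ(2) = 2 − 1 = 1.
φ(11) = 11 − 1 = 10.
φ(419) = 419 − 1 = 418.
Since φ is multiplicative, φ(9218) = 1 · 10 · 418 = 4180.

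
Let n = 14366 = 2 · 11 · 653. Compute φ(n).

6520

φ(2) = 2 − 1 = 1.
φ(11) = 11 − 1 = 10.
φ(653) = 653 − 1 = 652.
Multiply: 1 · 10 · 652 = 6520.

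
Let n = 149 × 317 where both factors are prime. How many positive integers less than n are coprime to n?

φ(47233) = 47233 · (1 − 1/149) · (1 − 1/317)
       = 47233 · 46768/47233 = 46768.

46768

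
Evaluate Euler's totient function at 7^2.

42

φ(49) = 49 · (1 − 1/7)
       = 49 · 6/7 = 42.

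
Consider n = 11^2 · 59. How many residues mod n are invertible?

φ(7139) = 7139 · (1 − 1/11) · (1 − 1/59)
       = 7139 · 580/649 = 6380.

6380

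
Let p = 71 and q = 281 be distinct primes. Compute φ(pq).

φ(n) = (p − 1)(q − 1) = (71−1)(281−1) = 70·280 = 19600.

19600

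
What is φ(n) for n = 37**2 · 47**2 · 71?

φ(37^2) = 37^1·(37−1) = 37·36 = 1332.
φ(47^2) = 47^1·(47−1) = 47·46 = 2162.
φ(71) = 71 − 1 = 70.
Multiply: 1332 · 2162 · 70 = 201584880.

201584880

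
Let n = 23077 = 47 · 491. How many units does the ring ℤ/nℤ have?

φ(23077) = 23077 · (1 − 1/47) · (1 − 1/491)
       = 23077 · 22540/23077 = 22540.

22540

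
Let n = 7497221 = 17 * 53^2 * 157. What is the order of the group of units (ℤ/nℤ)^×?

6878976

φ(7497221) = 7497221 · (1 − 1/17) · (1 − 1/53) · (1 − 1/157)
       = 7497221 · 129792/141457 = 6878976.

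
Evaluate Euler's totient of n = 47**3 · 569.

φ(59075287) = 59075287 · (1 − 1/47) · (1 − 1/569)
       = 59075287 · 26128/26743 = 57716752.

57716752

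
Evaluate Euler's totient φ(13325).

9600

First factor: 13325 = 5^2 × 13 × 41.
φ(13325) = 13325 · (1 − 1/5) · (1 − 1/13) · (1 − 1/41)
       = 13325 · 1920/2665 = 9600.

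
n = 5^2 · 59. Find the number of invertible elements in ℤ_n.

φ(5^2) = 5^1·(5−1) = 5·4 = 20.
φ(59) = 59 − 1 = 58.
φ(1475) = 20 × 58 = 1160.

1160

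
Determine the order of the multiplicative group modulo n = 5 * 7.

φ(35) = 35 · (1 − 1/5) · (1 − 1/7)
       = 35 · 24/35 = 24.

24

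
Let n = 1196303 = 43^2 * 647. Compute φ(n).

φ(43^2) = 43^1·(43−1) = 43·42 = 1806.
φ(647) = 647 − 1 = 646.
Since φ is multiplicative, φ(1196303) = 1806 · 646 = 1166676.

1166676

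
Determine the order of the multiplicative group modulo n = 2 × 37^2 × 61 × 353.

φ(58957354) = 58957354 · (1 − 1/2) · (1 − 1/37) · (1 − 1/61) · (1 − 1/353)
       = 58957354 · 760320/1593442 = 28131840.

28131840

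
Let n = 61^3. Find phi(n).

φ(226981) = 226981 · (1 − 1/61)
       = 226981 · 60/61 = 223260.

223260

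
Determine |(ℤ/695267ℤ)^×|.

695267 = 19 * 23 * 37 * 43.
φ(19) = 19 − 1 = 18.
φ(23) = 23 − 1 = 22.
φ(37) = 37 − 1 = 36.
φ(43) = 43 − 1 = 42.
Multiply: 18 · 22 · 36 · 42 = 598752.

598752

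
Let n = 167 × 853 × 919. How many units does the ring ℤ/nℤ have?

φ(130912469) = 130912469 · (1 − 1/167) · (1 − 1/853) · (1 − 1/919)
       = 130912469 · 129834576/130912469 = 129834576.

129834576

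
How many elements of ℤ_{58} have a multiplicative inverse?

28

Factor 58: 58 = 2 · 29.
φ(58) = 58 · (1 − 1/2) · (1 − 1/29)
       = 58 · 28/58 = 28.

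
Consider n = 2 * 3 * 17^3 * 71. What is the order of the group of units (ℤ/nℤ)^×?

φ(2092938) = 2092938 · (1 − 1/2) · (1 − 1/3) · (1 − 1/17) · (1 − 1/71)
       = 2092938 · 2240/7242 = 647360.

647360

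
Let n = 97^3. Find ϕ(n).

φ(97^3) = 97^2·(97−1) = 9409·96 = 903264.

903264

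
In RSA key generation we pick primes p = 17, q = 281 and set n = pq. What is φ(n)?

4480

φ(17) = 17 − 1 = 16.
φ(281) = 281 − 1 = 280.
φ(4777) = 16 × 280 = 4480.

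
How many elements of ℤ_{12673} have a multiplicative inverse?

11088

Prime factorization: 12673 = 19 · 23 · 29.
φ(19) = 19 − 1 = 18.
φ(23) = 23 − 1 = 22.
φ(29) = 29 − 1 = 28.
Multiply: 18 · 22 · 28 = 11088.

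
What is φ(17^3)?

4624

φ(17^3) = 17^2·(17−1) = 289·16 = 4624.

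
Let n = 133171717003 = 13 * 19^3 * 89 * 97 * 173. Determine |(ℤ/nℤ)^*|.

113303494656

φ(133171717003) = 133171717003 · (1 − 1/13) · (1 − 1/19) · (1 − 1/89) · (1 − 1/97) · (1 − 1/173)
       = 133171717003 · 313860096/368896723 = 113303494656.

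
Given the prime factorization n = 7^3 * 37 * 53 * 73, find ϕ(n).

39626496

φ(49101479) = 49101479 · (1 − 1/7) · (1 − 1/37) · (1 − 1/53) · (1 − 1/73)
       = 49101479 · 808704/1002071 = 39626496.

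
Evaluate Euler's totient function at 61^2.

3660

φ(3721) = 3721 · (1 − 1/61)
       = 3721 · 60/61 = 3660.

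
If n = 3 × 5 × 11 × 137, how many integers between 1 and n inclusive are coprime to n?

10880

φ(3) = 3 − 1 = 2.
φ(5) = 5 − 1 = 4.
φ(11) = 11 − 1 = 10.
φ(137) = 137 − 1 = 136.
Multiply: 2 · 4 · 10 · 136 = 10880.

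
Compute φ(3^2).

φ(3^2) = 3^2 − 3^1 = 9 − 3 = 6.

6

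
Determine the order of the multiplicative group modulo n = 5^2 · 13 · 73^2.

1261440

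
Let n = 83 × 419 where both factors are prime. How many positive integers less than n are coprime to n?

φ(n) = (p − 1)(q − 1) = (83−1)(419−1) = 82·418 = 34276.

34276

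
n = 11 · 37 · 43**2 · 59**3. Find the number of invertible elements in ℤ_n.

φ(11) = 11 − 1 = 10.
φ(37) = 37 − 1 = 36.
φ(43^2) = 43^2 − 43^1 = 1849 − 43 = 1806.
φ(59^3) = 59^3 − 59^2 = 205379 − 3481 = 201898.
φ(154556528797) = 10 × 36 × 1806 × 201898 = 131266003680.

131266003680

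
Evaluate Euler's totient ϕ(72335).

50688

Prime factorization: 72335 = 5 · 17 · 23 · 37.
φ(5) = 5 − 1 = 4.
φ(17) = 17 − 1 = 16.
φ(23) = 23 − 1 = 22.
φ(37) = 37 − 1 = 36.
Since φ is multiplicative, φ(72335) = 4 · 16 · 22 · 36 = 50688.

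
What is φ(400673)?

Prime factorization: 400673 = 7^2 × 13 × 17 × 37.
φ(7^2) = 7^1·(7−1) = 7·6 = 42.
φ(13) = 13 − 1 = 12.
φ(17) = 17 − 1 = 16.
φ(37) = 37 − 1 = 36.
Multiply: 42 · 12 · 16 · 36 = 290304.

290304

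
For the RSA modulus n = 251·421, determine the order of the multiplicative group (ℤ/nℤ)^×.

φ(pq) = (p−1)(q−1) = 250 · 420 = 105000.

105000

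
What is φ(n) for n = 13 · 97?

1152

φ(13) = 13 − 1 = 12.
φ(97) = 97 − 1 = 96.
Since φ is multiplicative, φ(1261) = 12 · 96 = 1152.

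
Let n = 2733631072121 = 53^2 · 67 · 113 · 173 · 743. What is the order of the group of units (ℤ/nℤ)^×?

2600001051648

φ(2733631072121) = 2733631072121 · (1 − 1/53) · (1 − 1/67) · (1 − 1/113) · (1 − 1/173) · (1 − 1/743)
       = 2733631072121 · 49056623616/51577944757 = 2600001051648.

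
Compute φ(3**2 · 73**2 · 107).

3342816

φ(3^2) = 3^1·(3−1) = 3·2 = 6.
φ(73^2) = 73^2 − 73^1 = 5329 − 73 = 5256.
φ(107) = 107 − 1 = 106.
Multiply: 6 · 5256 · 106 = 3342816.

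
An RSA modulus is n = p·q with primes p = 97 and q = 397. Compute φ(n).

φ(38509) = 38509 · (1 − 1/97) · (1 − 1/397)
       = 38509 · 38016/38509 = 38016.

38016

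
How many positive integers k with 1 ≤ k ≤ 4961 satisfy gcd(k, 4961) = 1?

Prime factorization: 4961 = 11**2 * 41.
φ(11^2) = 11^2 − 11^1 = 121 − 11 = 110.
φ(41) = 41 − 1 = 40.
Since φ is multiplicative, φ(4961) = 110 · 40 = 4400.

4400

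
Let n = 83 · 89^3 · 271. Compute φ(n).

15432642720

φ(15856867717) = 15856867717 · (1 − 1/83) · (1 − 1/89) · (1 − 1/271)
       = 15856867717 · 1948320/2001877 = 15432642720.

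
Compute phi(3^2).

6

φ(3^2) = 3^1·(3−1) = 3·2 = 6.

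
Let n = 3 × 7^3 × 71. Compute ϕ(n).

φ(3) = 3 − 1 = 2.
φ(7^3) = 7^3 − 7^2 = 343 − 49 = 294.
φ(71) = 71 − 1 = 70.
Multiply: 2 · 294 · 70 = 41160.

41160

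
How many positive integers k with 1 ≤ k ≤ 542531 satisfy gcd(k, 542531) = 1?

453600

Prime factorization: 542531 = 11 × 31 × 37 × 43.
φ(11) = 11 − 1 = 10.
φ(31) = 31 − 1 = 30.
φ(37) = 37 − 1 = 36.
φ(43) = 43 − 1 = 42.
φ(542531) = 10 × 30 × 36 × 42 = 453600.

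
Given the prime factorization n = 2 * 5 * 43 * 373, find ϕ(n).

62496

φ(160390) = 160390 · (1 − 1/2) · (1 − 1/5) · (1 − 1/43) · (1 − 1/373)
       = 160390 · 62496/160390 = 62496.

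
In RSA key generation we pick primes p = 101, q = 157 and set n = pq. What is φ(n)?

15600

For distinct primes, φ(pq) = (p−1)(q−1) = 100 × 156 = 15600.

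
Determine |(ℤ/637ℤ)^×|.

504

First factor: 637 = 7**2 × 13.
φ(637) = 637 · (1 − 1/7) · (1 − 1/13)
       = 637 · 72/91 = 504.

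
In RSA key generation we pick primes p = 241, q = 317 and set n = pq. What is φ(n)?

For distinct primes, φ(pq) = (p−1)(q−1) = 240 × 316 = 75840.

75840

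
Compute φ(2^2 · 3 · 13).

48

φ(2^2) = 2^2 − 2^1 = 4 − 2 = 2.
φ(3) = 3 − 1 = 2.
φ(13) = 13 − 1 = 12.
Since φ is multiplicative, φ(156) = 2 · 2 · 12 = 48.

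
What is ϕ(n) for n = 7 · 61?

360

φ(7) = 7 − 1 = 6.
φ(61) = 61 − 1 = 60.
φ(427) = 6 × 60 = 360.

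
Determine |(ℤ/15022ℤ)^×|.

6048

15022 = 2 * 7 * 29 * 37.
φ(2) = 2 − 1 = 1.
φ(7) = 7 − 1 = 6.
φ(29) = 29 − 1 = 28.
φ(37) = 37 − 1 = 36.
Multiply: 1 · 6 · 28 · 36 = 6048.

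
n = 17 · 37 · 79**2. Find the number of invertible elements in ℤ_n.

3549312

φ(17) = 17 − 1 = 16.
φ(37) = 37 − 1 = 36.
φ(79^2) = 79^1·(79−1) = 79·78 = 6162.
Multiply: 16 · 36 · 6162 = 3549312.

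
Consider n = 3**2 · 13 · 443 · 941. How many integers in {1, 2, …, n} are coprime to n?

φ(3^2) = 3^1·(3−1) = 3·2 = 6.
φ(13) = 13 − 1 = 12.
φ(443) = 443 − 1 = 442.
φ(941) = 941 − 1 = 940.
Multiply: 6 · 12 · 442 · 940 = 29914560.

29914560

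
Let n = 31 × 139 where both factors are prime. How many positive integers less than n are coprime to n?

4140

φ(31) = 31 − 1 = 30.
φ(139) = 139 − 1 = 138.
Since φ is multiplicative, φ(4309) = 30 · 138 = 4140.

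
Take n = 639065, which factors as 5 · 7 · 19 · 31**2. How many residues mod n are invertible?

401760

φ(639065) = 639065 · (1 − 1/5) · (1 − 1/7) · (1 − 1/19) · (1 − 1/31)
       = 639065 · 12960/20615 = 401760.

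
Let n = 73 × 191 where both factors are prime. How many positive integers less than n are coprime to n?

φ(13943) = 13943 · (1 − 1/73) · (1 − 1/191)
       = 13943 · 13680/13943 = 13680.

13680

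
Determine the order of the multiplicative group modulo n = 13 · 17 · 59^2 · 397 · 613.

φ(13) = 13 − 1 = 12.
φ(17) = 17 − 1 = 16.
φ(59^2) = 59^2 − 59^1 = 3481 − 59 = 3422.
φ(397) = 397 − 1 = 396.
φ(613) = 613 − 1 = 612.
Multiply: 12 · 16 · 3422 · 396 · 612 = 159231080448.

159231080448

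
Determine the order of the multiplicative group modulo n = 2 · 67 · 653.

43032

φ(2) = 2 − 1 = 1.
φ(67) = 67 − 1 = 66.
φ(653) = 653 − 1 = 652.
Multiply: 1 · 66 · 652 = 43032.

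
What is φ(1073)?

Prime factorization: 1073 = 29 × 37.
φ(1073) = 1073 · (1 − 1/29) · (1 − 1/37)
       = 1073 · 1008/1073 = 1008.

1008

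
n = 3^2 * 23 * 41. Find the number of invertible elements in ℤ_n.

φ(3^2) = 3^1·(3−1) = 3·2 = 6.
φ(23) = 23 − 1 = 22.
φ(41) = 41 − 1 = 40.
φ(8487) = 6 × 22 × 40 = 5280.

5280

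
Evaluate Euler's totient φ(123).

80

123 = 3 × 41.
φ(123) = 123 · (1 − 1/3) · (1 − 1/41)
       = 123 · 80/123 = 80.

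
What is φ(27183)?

15360

Prime factorization: 27183 = 3 * 13 * 17 * 41.
φ(3) = 3 − 1 = 2.
φ(13) = 13 − 1 = 12.
φ(17) = 17 − 1 = 16.
φ(41) = 41 − 1 = 40.
Since φ is multiplicative, φ(27183) = 2 · 12 · 16 · 40 = 15360.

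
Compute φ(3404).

1584

Prime factorization: 3404 = 2**2 · 23 · 37.
φ(2^2) = 2^1·(2−1) = 2·1 = 2.
φ(23) = 23 − 1 = 22.
φ(37) = 37 − 1 = 36.
Since φ is multiplicative, φ(3404) = 2 · 22 · 36 = 1584.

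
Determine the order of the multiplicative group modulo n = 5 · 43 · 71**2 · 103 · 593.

50418224640

φ(5) = 5 − 1 = 4.
φ(43) = 43 − 1 = 42.
φ(71^2) = 71^2 − 71^1 = 5041 − 71 = 4970.
φ(103) = 103 − 1 = 102.
φ(593) = 593 − 1 = 592.
φ(66198336385) = 4 × 42 × 4970 × 102 × 592 = 50418224640.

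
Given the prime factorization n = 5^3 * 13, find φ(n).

φ(1625) = 1625 · (1 − 1/5) · (1 − 1/13)
       = 1625 · 48/65 = 1200.

1200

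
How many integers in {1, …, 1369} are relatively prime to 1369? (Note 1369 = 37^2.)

φ(37^2) = 37^2 − 37^1 = 1369 − 37 = 1332.

1332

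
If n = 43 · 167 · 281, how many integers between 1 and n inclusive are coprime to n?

1952160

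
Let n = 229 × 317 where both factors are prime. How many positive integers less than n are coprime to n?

72048

φ(72593) = 72593 · (1 − 1/229) · (1 − 1/317)
       = 72593 · 72048/72593 = 72048.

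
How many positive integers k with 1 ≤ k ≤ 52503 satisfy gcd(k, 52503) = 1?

Factor 52503: 52503 = 3 × 11 × 37 × 43.
φ(52503) = 52503 · (1 − 1/3) · (1 − 1/11) · (1 − 1/37) · (1 − 1/43)
       = 52503 · 30240/52503 = 30240.

30240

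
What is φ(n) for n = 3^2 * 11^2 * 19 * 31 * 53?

φ(3^2) = 3^1·(3−1) = 3·2 = 6.
φ(11^2) = 11^1·(11−1) = 11·10 = 110.
φ(19) = 19 − 1 = 18.
φ(31) = 31 − 1 = 30.
φ(53) = 53 − 1 = 52.
φ(33995313) = 6 × 110 × 18 × 30 × 52 = 18532800.

18532800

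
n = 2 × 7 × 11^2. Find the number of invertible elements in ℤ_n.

660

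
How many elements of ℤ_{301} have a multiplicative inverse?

252

First factor: 301 = 7 × 43.
φ(301) = 301 · (1 − 1/7) · (1 − 1/43)
       = 301 · 252/301 = 252.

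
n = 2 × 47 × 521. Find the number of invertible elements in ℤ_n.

23920

φ(48974) = 48974 · (1 − 1/2) · (1 − 1/47) · (1 − 1/521)
       = 48974 · 23920/48974 = 23920.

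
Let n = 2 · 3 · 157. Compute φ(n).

φ(2) = 2 − 1 = 1.
φ(3) = 3 − 1 = 2.
φ(157) = 157 − 1 = 156.
φ(942) = 1 × 2 × 156 = 312.

312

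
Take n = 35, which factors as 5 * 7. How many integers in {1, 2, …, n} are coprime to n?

φ(35) = 35 · (1 − 1/5) · (1 − 1/7)
       = 35 · 24/35 = 24.

24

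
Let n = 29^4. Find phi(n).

φ(29^4) = 29^3·(29−1) = 24389·28 = 682892.

682892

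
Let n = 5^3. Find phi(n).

φ(125) = 125 · (1 − 1/5)
       = 125 · 4/5 = 100.

100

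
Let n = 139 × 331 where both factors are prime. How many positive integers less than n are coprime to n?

φ(46009) = 46009 · (1 − 1/139) · (1 − 1/331)
       = 46009 · 45540/46009 = 45540.

45540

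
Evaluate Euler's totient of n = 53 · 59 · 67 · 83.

16322592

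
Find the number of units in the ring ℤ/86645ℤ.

First factor: 86645 = 5 × 13 × 31 × 43.
φ(86645) = 86645 · (1 − 1/5) · (1 − 1/13) · (1 − 1/31) · (1 − 1/43)
       = 86645 · 60480/86645 = 60480.

60480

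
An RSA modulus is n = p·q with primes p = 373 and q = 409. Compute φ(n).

151776

For distinct primes, φ(pq) = (p−1)(q−1) = 372 × 408 = 151776.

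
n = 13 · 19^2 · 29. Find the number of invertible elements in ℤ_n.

φ(136097) = 136097 · (1 − 1/13) · (1 − 1/19) · (1 − 1/29)
       = 136097 · 6048/7163 = 114912.

114912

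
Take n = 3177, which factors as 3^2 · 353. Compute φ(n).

φ(3177) = 3177 · (1 − 1/3) · (1 − 1/353)
       = 3177 · 704/1059 = 2112.

2112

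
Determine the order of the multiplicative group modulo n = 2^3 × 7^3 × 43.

49392

φ(2^3) = 2^2·(2−1) = 4·1 = 4.
φ(7^3) = 7^3 − 7^2 = 343 − 49 = 294.
φ(43) = 43 − 1 = 42.
Since φ is multiplicative, φ(117992) = 4 · 294 · 42 = 49392.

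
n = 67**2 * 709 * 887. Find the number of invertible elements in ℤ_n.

φ(2823055787) = 2823055787 · (1 − 1/67) · (1 − 1/709) · (1 − 1/887)
       = 2823055787 · 41401008/42135161 = 2773867536.

2773867536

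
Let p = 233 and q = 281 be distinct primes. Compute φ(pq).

64960

φ(233) = 233 − 1 = 232.
φ(281) = 281 − 1 = 280.
Since φ is multiplicative, φ(65473) = 232 · 280 = 64960.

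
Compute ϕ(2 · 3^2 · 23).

132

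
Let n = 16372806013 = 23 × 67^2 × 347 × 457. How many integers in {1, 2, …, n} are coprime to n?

φ(23) = 23 − 1 = 22.
φ(67^2) = 67^1·(67−1) = 67·66 = 4422.
φ(347) = 347 − 1 = 346.
φ(457) = 457 − 1 = 456.
Multiply: 22 · 4422 · 346 · 456 = 15349080384.

15349080384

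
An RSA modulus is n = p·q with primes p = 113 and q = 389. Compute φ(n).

43456

φ(pq) = (p−1)(q−1) = 112 · 388 = 43456.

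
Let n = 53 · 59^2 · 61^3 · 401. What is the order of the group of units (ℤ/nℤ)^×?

φ(53) = 53 − 1 = 52.
φ(59^2) = 59^1·(59−1) = 59·58 = 3422.
φ(61^3) = 61^3 − 61^2 = 226981 − 3721 = 223260.
φ(401) = 401 − 1 = 400.
Since φ is multiplicative, φ(16792438658833) = 52 · 3422 · 223260 · 400 = 15891110976000.

15891110976000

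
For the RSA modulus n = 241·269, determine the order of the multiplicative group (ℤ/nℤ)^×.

64320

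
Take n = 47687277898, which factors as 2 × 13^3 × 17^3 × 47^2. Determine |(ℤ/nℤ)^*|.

20274094464

φ(47687277898) = 47687277898 · (1 − 1/2) · (1 − 1/13) · (1 − 1/17) · (1 − 1/47)
       = 47687277898 · 8832/20774 = 20274094464.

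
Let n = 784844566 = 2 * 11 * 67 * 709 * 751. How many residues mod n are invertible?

350460000

φ(784844566) = 784844566 · (1 − 1/2) · (1 − 1/11) · (1 − 1/67) · (1 − 1/709) · (1 − 1/751)
       = 784844566 · 350460000/784844566 = 350460000.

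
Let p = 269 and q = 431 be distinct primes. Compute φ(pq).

115240

For distinct primes, φ(pq) = (p−1)(q−1) = 268 × 430 = 115240.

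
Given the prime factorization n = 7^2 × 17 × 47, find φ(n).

30912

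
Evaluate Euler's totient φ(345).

176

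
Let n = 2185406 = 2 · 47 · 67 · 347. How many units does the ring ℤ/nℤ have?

φ(2) = 2 − 1 = 1.
φ(47) = 47 − 1 = 46.
φ(67) = 67 − 1 = 66.
φ(347) = 347 − 1 = 346.
Since φ is multiplicative, φ(2185406) = 1 · 46 · 66 · 346 = 1050456.

1050456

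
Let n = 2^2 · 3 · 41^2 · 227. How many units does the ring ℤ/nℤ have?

φ(4579044) = 4579044 · (1 − 1/2) · (1 − 1/3) · (1 − 1/41) · (1 − 1/227)
       = 4579044 · 18080/55842 = 1482560.

1482560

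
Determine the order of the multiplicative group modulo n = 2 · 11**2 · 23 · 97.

232320

φ(2) = 2 − 1 = 1.
φ(11^2) = 11^2 − 11^1 = 121 − 11 = 110.
φ(23) = 23 − 1 = 22.
φ(97) = 97 − 1 = 96.
Multiply: 1 · 110 · 22 · 96 = 232320.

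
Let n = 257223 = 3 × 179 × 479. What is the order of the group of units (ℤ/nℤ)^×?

φ(3) = 3 − 1 = 2.
φ(179) = 179 − 1 = 178.
φ(479) = 479 − 1 = 478.
Since φ is multiplicative, φ(257223) = 2 · 178 · 478 = 170168.

170168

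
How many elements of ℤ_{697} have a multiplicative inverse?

640

Prime factorization: 697 = 17 × 41.
φ(697) = 697 · (1 − 1/17) · (1 − 1/41)
       = 697 · 640/697 = 640.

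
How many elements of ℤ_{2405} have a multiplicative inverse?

First factor: 2405 = 5 · 13 · 37.
φ(2405) = 2405 · (1 − 1/5) · (1 − 1/13) · (1 − 1/37)
       = 2405 · 1728/2405 = 1728.

1728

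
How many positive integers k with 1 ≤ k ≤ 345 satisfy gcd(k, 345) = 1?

176

345 = 3 * 5 * 23.
φ(3) = 3 − 1 = 2.
φ(5) = 5 − 1 = 4.
φ(23) = 23 − 1 = 22.
Since φ is multiplicative, φ(345) = 2 · 4 · 22 = 176.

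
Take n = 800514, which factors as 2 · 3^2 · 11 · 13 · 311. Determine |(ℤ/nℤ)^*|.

223200

φ(800514) = 800514 · (1 − 1/2) · (1 − 1/3) · (1 − 1/11) · (1 − 1/13) · (1 − 1/311)
       = 800514 · 74400/266838 = 223200.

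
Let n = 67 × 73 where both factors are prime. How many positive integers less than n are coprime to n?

4752

φ(4891) = 4891 · (1 − 1/67) · (1 − 1/73)
       = 4891 · 4752/4891 = 4752.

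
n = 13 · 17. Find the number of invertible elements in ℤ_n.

φ(13) = 13 − 1 = 12.
φ(17) = 17 − 1 = 16.
φ(221) = 12 × 16 = 192.

192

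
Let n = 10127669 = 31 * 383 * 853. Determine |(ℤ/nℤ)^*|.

9763920

φ(10127669) = 10127669 · (1 − 1/31) · (1 − 1/383) · (1 − 1/853)
       = 10127669 · 9763920/10127669 = 9763920.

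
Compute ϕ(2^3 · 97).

384

φ(776) = 776 · (1 − 1/2) · (1 − 1/97)
       = 776 · 96/194 = 384.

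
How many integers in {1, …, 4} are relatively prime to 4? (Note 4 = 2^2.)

φ(2^2) = 2^1·(2−1) = 2·1 = 2.

2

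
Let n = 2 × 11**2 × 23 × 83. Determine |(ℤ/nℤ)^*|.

φ(461978) = 461978 · (1 − 1/2) · (1 − 1/11) · (1 − 1/23) · (1 − 1/83)
       = 461978 · 18040/41998 = 198440.

198440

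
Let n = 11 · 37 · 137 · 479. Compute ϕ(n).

φ(26708561) = 26708561 · (1 − 1/11) · (1 − 1/37) · (1 − 1/137) · (1 − 1/479)
       = 26708561 · 23402880/26708561 = 23402880.

23402880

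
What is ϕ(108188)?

48384

Prime factorization: 108188 = 2^2 * 17 * 37 * 43.
φ(108188) = 108188 · (1 − 1/2) · (1 − 1/17) · (1 − 1/37) · (1 − 1/43)
       = 108188 · 24192/54094 = 48384.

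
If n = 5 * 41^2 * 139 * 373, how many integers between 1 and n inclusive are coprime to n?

336764160

φ(5) = 5 − 1 = 4.
φ(41^2) = 41^2 − 41^1 = 1681 − 41 = 1640.
φ(139) = 139 − 1 = 138.
φ(373) = 373 − 1 = 372.
Multiply: 4 · 1640 · 138 · 372 = 336764160.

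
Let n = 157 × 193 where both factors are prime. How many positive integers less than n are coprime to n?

29952

φ(30301) = 30301 · (1 − 1/157) · (1 − 1/193)
       = 30301 · 29952/30301 = 29952.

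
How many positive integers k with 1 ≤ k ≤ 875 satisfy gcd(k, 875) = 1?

875 = 5^3 · 7.
φ(5^3) = 5^2·(5−1) = 25·4 = 100.
φ(7) = 7 − 1 = 6.
Since φ is multiplicative, φ(875) = 100 · 6 = 600.

600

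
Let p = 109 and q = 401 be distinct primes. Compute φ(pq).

φ(n) = (p − 1)(q − 1) = (109−1)(401−1) = 108·400 = 43200.

43200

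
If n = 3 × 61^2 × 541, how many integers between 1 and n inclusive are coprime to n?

φ(3) = 3 − 1 = 2.
φ(61^2) = 61^1·(61−1) = 61·60 = 3660.
φ(541) = 541 − 1 = 540.
φ(6039183) = 2 × 3660 × 540 = 3952800.

3952800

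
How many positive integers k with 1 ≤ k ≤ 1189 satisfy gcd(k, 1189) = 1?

1120

1189 = 29 · 41.
φ(1189) = 1189 · (1 − 1/29) · (1 − 1/41)
       = 1189 · 1120/1189 = 1120.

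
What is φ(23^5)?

6156502

φ(23^5) = 23^4·(23−1) = 279841·22 = 6156502.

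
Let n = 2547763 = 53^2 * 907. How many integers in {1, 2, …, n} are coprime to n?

2496936

φ(2547763) = 2547763 · (1 − 1/53) · (1 − 1/907)
       = 2547763 · 47112/48071 = 2496936.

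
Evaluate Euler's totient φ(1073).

Prime factorization: 1073 = 29 × 37.
φ(1073) = 1073 · (1 − 1/29) · (1 − 1/37)
       = 1073 · 1008/1073 = 1008.

1008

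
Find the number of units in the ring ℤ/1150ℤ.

440

Prime factorization: 1150 = 2 · 5**2 · 23.
φ(2) = 2 − 1 = 1.
φ(5^2) = 5^2 − 5^1 = 25 − 5 = 20.
φ(23) = 23 − 1 = 22.
φ(1150) = 1 × 20 × 22 = 440.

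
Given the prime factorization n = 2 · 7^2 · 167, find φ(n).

φ(16366) = 16366 · (1 − 1/2) · (1 − 1/7) · (1 − 1/167)
       = 16366 · 996/2338 = 6972.

6972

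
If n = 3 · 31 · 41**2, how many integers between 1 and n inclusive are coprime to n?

φ(3) = 3 − 1 = 2.
φ(31) = 31 − 1 = 30.
φ(41^2) = 41^2 − 41^1 = 1681 − 41 = 1640.
Since φ is multiplicative, φ(156333) = 2 · 30 · 1640 = 98400.

98400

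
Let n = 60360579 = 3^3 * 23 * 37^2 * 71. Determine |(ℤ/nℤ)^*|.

φ(3^3) = 3^3 − 3^2 = 27 − 9 = 18.
φ(23) = 23 − 1 = 22.
φ(37^2) = 37^1·(37−1) = 37·36 = 1332.
φ(71) = 71 − 1 = 70.
Since φ is multiplicative, φ(60360579) = 18 · 22 · 1332 · 70 = 36923040.

36923040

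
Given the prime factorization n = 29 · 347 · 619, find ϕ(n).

φ(6228997) = 6228997 · (1 − 1/29) · (1 − 1/347) · (1 − 1/619)
       = 6228997 · 5987184/6228997 = 5987184.

5987184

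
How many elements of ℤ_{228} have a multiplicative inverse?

72

Factor 228: 228 = 2^2 * 3 * 19.
φ(228) = 228 · (1 − 1/2) · (1 − 1/3) · (1 − 1/19)
       = 228 · 36/114 = 72.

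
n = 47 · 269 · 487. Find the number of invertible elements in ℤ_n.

φ(6157141) = 6157141 · (1 − 1/47) · (1 − 1/269) · (1 − 1/487)
       = 6157141 · 5991408/6157141 = 5991408.

5991408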